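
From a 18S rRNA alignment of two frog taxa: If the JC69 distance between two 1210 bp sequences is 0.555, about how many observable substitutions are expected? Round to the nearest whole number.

Invert JC69: p = (3/4)(1 − e^(−4d/3)) = 0.75 × (1 − e^(-0.74)) = 0.75 × (1 − 0.477114) = 0.392165.
Expected differing sites = pL ≈ 0.392165 × 1210 = 474.51965 ≈ 475.

475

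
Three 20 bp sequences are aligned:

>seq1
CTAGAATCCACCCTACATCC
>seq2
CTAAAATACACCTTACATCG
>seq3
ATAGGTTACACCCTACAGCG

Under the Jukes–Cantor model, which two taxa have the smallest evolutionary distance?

seq1–seq2: 4/20 differ, p = 0.200, d = 0.233.
seq1–seq3: 6/20 differ, p = 0.300, d = 0.383.
seq2–seq3: 6/20 differ, p = 0.300, d = 0.383.
The smallest distance is between seq1 and seq2.

seq1 and seq2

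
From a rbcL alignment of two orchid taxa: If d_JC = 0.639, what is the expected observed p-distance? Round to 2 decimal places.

p = (3/4)(1 − e^(−4d/3)) = 0.75 × (1 − e^(-0.852)) = 0.75 × (1 − 0.426561) = 0.430079.

0.43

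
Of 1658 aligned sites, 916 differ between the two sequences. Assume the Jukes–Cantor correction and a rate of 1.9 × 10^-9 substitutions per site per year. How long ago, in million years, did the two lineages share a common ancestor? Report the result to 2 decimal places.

p = 916/1658 ≈ 0.552473.
d = −(3/4) ln(1 − 4p/3) = −0.75 ln(1 − 0.736631) = −0.75 ln(0.263369)
  = −0.75 × (-1.334199) = 1.000649 substitutions/site.
Under a molecular clock d = 2μt, so t = d/(2μ) = 1.000649 / (2 × 1.9 × 10^-9) = 263.33 million years.

263.33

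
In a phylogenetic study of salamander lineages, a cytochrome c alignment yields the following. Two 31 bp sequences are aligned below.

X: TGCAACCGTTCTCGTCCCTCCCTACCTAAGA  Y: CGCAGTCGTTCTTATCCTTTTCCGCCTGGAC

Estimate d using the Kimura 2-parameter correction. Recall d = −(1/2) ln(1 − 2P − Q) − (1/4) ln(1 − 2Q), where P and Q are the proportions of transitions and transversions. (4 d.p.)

Of 31 sites, 13 differences are transitions and 1 are transversions, so P = 13/31 ≈ 0.419355 and Q = 1/31 ≈ 0.032258.
Under the Kimura two-parameter model, d = −½ ln(1 − 2P − Q) − ¼ ln(1 − 2Q).
1 − 2P − Q = 0.129032, giving −½ ln(0.129032) = 1.023847.
1 − 2Q = 0.935484, giving −¼ ln(0.935484) = 0.016673.
d = 1.023847 + 0.016673 = 1.040520.

1.0405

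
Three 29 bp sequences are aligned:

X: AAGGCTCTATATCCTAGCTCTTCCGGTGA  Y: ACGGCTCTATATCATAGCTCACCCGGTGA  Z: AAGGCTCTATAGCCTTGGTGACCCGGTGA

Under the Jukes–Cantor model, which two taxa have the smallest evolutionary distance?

X and Y

X–Y: 4/29 differ, p = 0.138, d = 0.152.
X–Z: 6/29 differ, p = 0.207, d = 0.242.
Y–Z: 6/29 differ, p = 0.207, d = 0.242.
The smallest distance is between X and Y.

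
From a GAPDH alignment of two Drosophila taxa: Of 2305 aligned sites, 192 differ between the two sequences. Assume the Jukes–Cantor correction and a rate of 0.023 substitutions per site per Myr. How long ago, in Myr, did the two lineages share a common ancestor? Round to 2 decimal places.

1.92

p = 192/2305 ≈ 0.083297.
d = −(3/4) ln(1 − 4p/3) = −0.75 ln(1 − 0.111063) = −0.75 ln(0.888937)
  = −0.75 × (-0.117729) = 0.088297 substitutions/site.
Under a molecular clock d = 2μt, so t = d/(2μ) = 0.088297 / (2 × 0.023) = 1.92 Myr.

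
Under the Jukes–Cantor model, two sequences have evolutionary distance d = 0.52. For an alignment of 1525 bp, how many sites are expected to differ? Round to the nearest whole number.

Invert JC69: p = (3/4)(1 − e^(−4d/3)) = 0.75 × (1 − e^(-0.693333)) = 0.75 × (1 − 0.499907) = 0.375070.
Expected differing sites = pL ≈ 0.375070 × 1525 = 571.98175 ≈ 572.

572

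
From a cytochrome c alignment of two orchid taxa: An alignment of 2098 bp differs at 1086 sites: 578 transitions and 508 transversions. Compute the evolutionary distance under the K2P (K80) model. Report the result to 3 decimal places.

P = 578/2098 ≈ 0.2755 and Q = 508/2098 ≈ 0.242135.
Under the Kimura two-parameter model, d = −½ ln(1 − 2P − Q) − ¼ ln(1 − 2Q).
1 − 2P − Q = 0.206865, giving −½ ln(0.206865) = 0.787844.
1 − 2Q = 0.51573, giving −¼ ln(0.51573) = 0.165543.
d = 0.787844 + 0.165543 = 0.953387.

0.953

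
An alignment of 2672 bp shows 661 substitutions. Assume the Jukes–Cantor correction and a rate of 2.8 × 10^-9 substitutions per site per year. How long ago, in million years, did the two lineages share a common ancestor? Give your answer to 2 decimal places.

p = 661/2672 ≈ 0.24738.
d = −(3/4) ln(1 − 4p/3) = −0.75 ln(1 − 0.32984) = −0.75 ln(0.67016)
  = −0.75 × (-0.400239) = 0.300179 substitutions/site.
Under a molecular clock d = 2μt, so t = d/(2μ) = 0.300179 / (2 × 2.8 × 10^-9) = 53.60 million years.

53.60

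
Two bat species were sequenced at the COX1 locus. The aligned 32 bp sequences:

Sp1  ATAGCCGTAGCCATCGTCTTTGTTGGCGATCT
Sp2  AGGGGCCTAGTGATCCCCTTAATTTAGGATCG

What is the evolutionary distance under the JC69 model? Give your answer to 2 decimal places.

0.66

The sequences differ at 14 of 32 sites, so p = 14/32 = 0.4375.
d = −(3/4) ln(1 − 4p/3) = −0.75 ln(1 − 0.583333) = −0.75 ln(0.416667)
  = −0.75 × (-0.875468) = 0.656601 substitutions/site.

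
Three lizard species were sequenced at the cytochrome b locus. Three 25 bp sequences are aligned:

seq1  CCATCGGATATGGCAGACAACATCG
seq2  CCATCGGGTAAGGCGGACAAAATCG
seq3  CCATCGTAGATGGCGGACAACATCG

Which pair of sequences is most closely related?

seq1–seq2: 4/25 differ, p = 0.160, d = 0.180.
seq1–seq3: 3/25 differ, p = 0.120, d = 0.131.
seq2–seq3: 5/25 differ, p = 0.200, d = 0.233.
The smallest distance is between seq1 and seq3.

seq1 and seq3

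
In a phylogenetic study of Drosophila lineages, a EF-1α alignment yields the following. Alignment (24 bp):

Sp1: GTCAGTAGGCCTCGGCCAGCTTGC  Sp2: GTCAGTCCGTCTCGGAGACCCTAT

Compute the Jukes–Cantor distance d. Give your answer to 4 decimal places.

The sequences differ at 9 of 24 sites (7, 8, 10, 16, 17, 19, 21, 23, 24), so p = 9/24 = 0.375.
d = −(3/4) ln(1 − 4p/3) = −0.75 ln(1 − 0.5) = −0.75 ln(0.5)
  = −0.75 × (-0.693147) = 0.519860 substitutions/site.

0.5199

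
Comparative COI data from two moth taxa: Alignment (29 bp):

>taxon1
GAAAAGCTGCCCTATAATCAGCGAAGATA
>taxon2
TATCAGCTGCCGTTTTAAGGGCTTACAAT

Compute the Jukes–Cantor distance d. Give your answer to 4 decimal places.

0.7739

The sequences differ at 14 of 29 sites, so p = 14/29 ≈ 0.482759.
d = −(3/4) ln(1 − 4p/3) = −0.75 ln(1 − 0.643679) = −0.75 ln(0.356321)
  = −0.75 × (-1.031923) = 0.773942 substitutions/site.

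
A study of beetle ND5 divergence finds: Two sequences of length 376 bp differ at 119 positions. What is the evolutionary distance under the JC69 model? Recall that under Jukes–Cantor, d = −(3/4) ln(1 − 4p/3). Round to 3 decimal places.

0.411

p = 119/376 ≈ 0.316489.
d = −(3/4) ln(1 − 4p/3) = −0.75 ln(1 − 0.421985) = −0.75 ln(0.578015)
  = −0.75 × (-0.548155) = 0.411116 substitutions/site.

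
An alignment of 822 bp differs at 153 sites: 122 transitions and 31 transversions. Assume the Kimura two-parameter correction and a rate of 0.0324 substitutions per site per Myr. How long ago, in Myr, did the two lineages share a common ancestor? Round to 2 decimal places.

3.45

P = 122/822 ≈ 0.148418 and Q = 31/822 ≈ 0.037713.
Under the Kimura two-parameter model, d = −½ ln(1 − 2P − Q) − ¼ ln(1 − 2Q).
1 − 2P − Q = 0.665451, giving −½ ln(0.665451) = 0.203645.
1 − 2Q = 0.924574, giving −¼ ln(0.924574) = 0.019606.
d = 0.203645 + 0.019606 = 0.223251.
Under a molecular clock d = 2μt, so t = d/(2μ) = 0.223251 / (2 × 0.0324) = 3.45 Myr.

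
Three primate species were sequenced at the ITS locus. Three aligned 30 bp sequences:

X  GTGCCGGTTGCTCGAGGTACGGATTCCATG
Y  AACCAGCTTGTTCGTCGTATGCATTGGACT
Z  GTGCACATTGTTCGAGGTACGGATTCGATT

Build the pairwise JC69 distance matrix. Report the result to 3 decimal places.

d(X,Y) = 0.730, d(X,Z) = 0.233, d(Y,Z) = 0.503

X–Y: 14/30 sites differ → p ≈ 0.466667, d = −0.75 ln(1 − 0.622223) = 0.730088 ≈ 0.730.
X–Z: 6/30 sites differ → p = 0.2, d = −0.75 ln(1 − 0.266667) = 0.232617 ≈ 0.233.
Y–Z: 11/30 sites differ → p ≈ 0.366667, d = −0.75 ln(1 − 0.488889) = 0.503376 ≈ 0.503.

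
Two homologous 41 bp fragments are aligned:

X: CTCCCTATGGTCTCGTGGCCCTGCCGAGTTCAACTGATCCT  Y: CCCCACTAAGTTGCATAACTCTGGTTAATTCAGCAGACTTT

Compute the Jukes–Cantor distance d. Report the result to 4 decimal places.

The sequences differ at 21 of 41 sites, so p = 21/41 ≈ 0.512195.
d = −(3/4) ln(1 − 4p/3) = −0.75 ln(1 − 0.682927) = −0.75 ln(0.317073)
  = −0.75 × (-1.148623) = 0.861467 substitutions/site.

0.8615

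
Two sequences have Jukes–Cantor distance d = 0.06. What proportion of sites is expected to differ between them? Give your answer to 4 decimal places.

p = (3/4)(1 − e^(−4d/3)) = 0.75 × (1 − e^(-0.08)) = 0.75 × (1 − 0.923116) = 0.057663.

0.0577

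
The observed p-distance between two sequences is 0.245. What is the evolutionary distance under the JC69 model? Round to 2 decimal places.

d = −(3/4) ln(1 − 4p/3) = −0.75 ln(1 − 0.326667) = −0.75 ln(0.673333)
  = −0.75 × (-0.395515) = 0.296636 substitutions/site.

0.30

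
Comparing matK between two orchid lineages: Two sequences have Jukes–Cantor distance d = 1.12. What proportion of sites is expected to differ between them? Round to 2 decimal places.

p = (3/4)(1 − e^(−4d/3)) = 0.75 × (1 − e^(-1.493333)) = 0.75 × (1 − 0.224623) = 0.581533.

0.58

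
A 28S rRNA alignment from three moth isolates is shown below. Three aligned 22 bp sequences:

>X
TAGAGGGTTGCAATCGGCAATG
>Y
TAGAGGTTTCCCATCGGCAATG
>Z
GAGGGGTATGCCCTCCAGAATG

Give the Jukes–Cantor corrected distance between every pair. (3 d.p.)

d(X,Y) = 0.151, d(X,Z) = 0.591, d(Y,Z) = 0.497

X–Y: 3/22 sites differ → p ≈ 0.136364, d = −0.75 ln(1 − 0.181819) = 0.150504 ≈ 0.151.
X–Z: 9/22 sites differ → p ≈ 0.409091, d = −0.75 ln(1 − 0.545455) = 0.591344 ≈ 0.591.
Y–Z: 8/22 sites differ → p ≈ 0.363636, d = −0.75 ln(1 − 0.484848) = 0.497470 ≈ 0.497.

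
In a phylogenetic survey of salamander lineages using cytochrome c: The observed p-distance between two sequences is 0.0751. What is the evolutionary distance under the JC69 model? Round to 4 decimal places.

0.0791

d = −(3/4) ln(1 − 4p/3) = −0.75 ln(1 − 0.100133) = −0.75 ln(0.899867)
  = −0.75 × (-0.105508) = 0.079131 substitutions/site.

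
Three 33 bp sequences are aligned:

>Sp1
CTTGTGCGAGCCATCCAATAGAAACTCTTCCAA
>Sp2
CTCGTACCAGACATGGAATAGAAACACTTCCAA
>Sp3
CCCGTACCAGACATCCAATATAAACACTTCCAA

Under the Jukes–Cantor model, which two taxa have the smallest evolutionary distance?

Sp1–Sp2: 7/33 differ, p = 0.212, d = 0.249.
Sp1–Sp3: 7/33 differ, p = 0.212, d = 0.249.
Sp2–Sp3: 4/33 differ, p = 0.121, d = 0.132.
The smallest distance is between Sp2 and Sp3.

Sp2 and Sp3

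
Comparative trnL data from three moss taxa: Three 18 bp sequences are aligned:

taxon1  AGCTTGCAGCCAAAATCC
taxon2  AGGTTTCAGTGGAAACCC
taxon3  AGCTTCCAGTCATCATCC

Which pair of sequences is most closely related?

taxon1–taxon2: 6/18 differ, p = 0.333, d = 0.441.
taxon1–taxon3: 4/18 differ, p = 0.222, d = 0.264.
taxon2–taxon3: 7/18 differ, p = 0.389, d = 0.548.
The smallest distance is between taxon1 and taxon3.

taxon1 and taxon3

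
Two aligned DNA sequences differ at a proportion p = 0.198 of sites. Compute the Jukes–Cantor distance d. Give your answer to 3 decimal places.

d = −(3/4) ln(1 − 4p/3) = −0.75 ln(1 − 0.264) = −0.75 ln(0.736)
  = −0.75 × (-0.306525) = 0.229894 substitutions/site.

0.230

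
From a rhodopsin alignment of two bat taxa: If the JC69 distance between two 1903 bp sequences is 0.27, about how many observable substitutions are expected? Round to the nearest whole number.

Invert JC69: p = (3/4)(1 − e^(−4d/3)) = 0.75 × (1 − e^(-0.36)) = 0.75 × (1 − 0.697676) = 0.226743.
Expected differing sites = pL ≈ 0.226743 × 1903 = 431.491929 ≈ 431.

431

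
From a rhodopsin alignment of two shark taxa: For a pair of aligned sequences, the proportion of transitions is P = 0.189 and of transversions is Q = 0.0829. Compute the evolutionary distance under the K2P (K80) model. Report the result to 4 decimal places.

Under the Kimura two-parameter model, d = −½ ln(1 − 2P − Q) − ¼ ln(1 − 2Q).
1 − 2P − Q = 0.5391, giving −½ ln(0.5391) = 0.308927.
1 − 2Q = 0.8342, giving −¼ ln(0.8342) = 0.045321.
d = 0.308927 + 0.045321 = 0.354248.

0.3542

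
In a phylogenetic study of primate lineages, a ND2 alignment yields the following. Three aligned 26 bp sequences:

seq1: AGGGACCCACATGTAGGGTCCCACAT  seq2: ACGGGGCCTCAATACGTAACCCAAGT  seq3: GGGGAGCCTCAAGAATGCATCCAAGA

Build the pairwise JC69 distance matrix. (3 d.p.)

d(seq1,seq2) = 0.824, d(seq1,seq3) = 0.717, d(seq2,seq3) = 0.539

seq1–seq2: 13/26 sites differ → p = 0.5, d = −0.75 ln(1 − 0.666667) = 0.823960 ≈ 0.824.
seq1–seq3: 12/26 sites differ → p ≈ 0.461538, d = −0.75 ln(1 − 0.615384) = 0.716632 ≈ 0.717.
seq2–seq3: 10/26 sites differ → p ≈ 0.384615, d = −0.75 ln(1 − 0.51282) = 0.539341 ≈ 0.539.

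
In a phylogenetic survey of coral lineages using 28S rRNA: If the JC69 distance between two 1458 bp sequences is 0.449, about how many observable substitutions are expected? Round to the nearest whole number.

493

Invert JC69: p = (3/4)(1 − e^(−4d/3)) = 0.75 × (1 − e^(-0.598667)) = 0.75 × (1 − 0.549544) = 0.337842.
Expected differing sites = pL ≈ 0.337842 × 1458 = 492.573636 ≈ 493.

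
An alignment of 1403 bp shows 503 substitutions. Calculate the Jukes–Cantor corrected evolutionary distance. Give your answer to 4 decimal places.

p = 503/1403 ≈ 0.358517.
d = −(3/4) ln(1 − 4p/3) = −0.75 ln(1 − 0.478023) = −0.75 ln(0.521977)
  = −0.75 × (-0.650132) = 0.487599 substitutions/site.

0.4876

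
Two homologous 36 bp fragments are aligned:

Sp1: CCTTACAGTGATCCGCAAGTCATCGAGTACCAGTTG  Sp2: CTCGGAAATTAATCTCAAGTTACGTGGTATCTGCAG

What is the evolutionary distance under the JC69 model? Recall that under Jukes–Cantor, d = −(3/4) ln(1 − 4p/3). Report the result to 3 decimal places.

0.912

The sequences differ at 19 of 36 sites, so p = 19/36 ≈ 0.527778.
d = −(3/4) ln(1 − 4p/3) = −0.75 ln(1 − 0.703704) = −0.75 ln(0.296296)
  = −0.75 × (-1.216396) = 0.912297 substitutions/site.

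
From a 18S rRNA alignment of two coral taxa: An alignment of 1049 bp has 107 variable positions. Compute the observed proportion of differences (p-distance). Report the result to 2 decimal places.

0.10

p = 107/1049 = 0.102001… ≈ 0.10 (to 2 d.p.).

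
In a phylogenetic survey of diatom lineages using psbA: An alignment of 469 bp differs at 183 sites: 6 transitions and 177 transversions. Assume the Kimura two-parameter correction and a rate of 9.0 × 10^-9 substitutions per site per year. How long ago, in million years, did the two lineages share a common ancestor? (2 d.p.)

P = 6/469 ≈ 0.012793 and Q = 177/469 ≈ 0.377399.
Under the Kimura two-parameter model, d = −½ ln(1 − 2P − Q) − ¼ ln(1 − 2Q).
1 − 2P − Q = 0.597015, giving −½ ln(0.597015) = 0.257907.
1 − 2Q = 0.245202, giving −¼ ln(0.245202) = 0.351418.
d = 0.257907 + 0.351418 = 0.609325.
Under a molecular clock d = 2μt, so t = d/(2μ) = 0.609325 / (2 × 9.0 × 10^-9) = 33.85 million years.

33.85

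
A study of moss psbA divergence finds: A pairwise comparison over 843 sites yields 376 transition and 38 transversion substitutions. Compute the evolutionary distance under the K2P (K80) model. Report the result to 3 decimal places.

1.407

P = 376/843 ≈ 0.446026 and Q = 38/843 ≈ 0.045077.
Under the Kimura two-parameter model, d = −½ ln(1 − 2P − Q) − ¼ ln(1 − 2Q).
1 − 2P − Q = 0.062871, giving −½ ln(0.062871) = 1.383335.
1 − 2Q = 0.909846, giving −¼ ln(0.909846) = 0.023620.
d = 1.383335 + 0.023620 = 1.406955.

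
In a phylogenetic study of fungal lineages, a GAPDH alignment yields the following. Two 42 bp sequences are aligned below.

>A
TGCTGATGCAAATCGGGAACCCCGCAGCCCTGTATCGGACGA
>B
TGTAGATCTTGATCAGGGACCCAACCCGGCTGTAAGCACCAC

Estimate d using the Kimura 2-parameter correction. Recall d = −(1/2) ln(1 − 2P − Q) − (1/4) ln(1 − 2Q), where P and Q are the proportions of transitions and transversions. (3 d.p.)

0.828

Of 42 sites, 8 differences are transitions and 13 are transversions, so P = 8/42 ≈ 0.190476 and Q = 13/42 ≈ 0.309524.
Under the Kimura two-parameter model, d = −½ ln(1 − 2P − Q) − ¼ ln(1 − 2Q).
1 − 2P − Q = 0.309524, giving −½ ln(0.309524) = 0.586360.
1 − 2Q = 0.380952, giving −¼ ln(0.380952) = 0.241270.
d = 0.586360 + 0.241270 = 0.827630.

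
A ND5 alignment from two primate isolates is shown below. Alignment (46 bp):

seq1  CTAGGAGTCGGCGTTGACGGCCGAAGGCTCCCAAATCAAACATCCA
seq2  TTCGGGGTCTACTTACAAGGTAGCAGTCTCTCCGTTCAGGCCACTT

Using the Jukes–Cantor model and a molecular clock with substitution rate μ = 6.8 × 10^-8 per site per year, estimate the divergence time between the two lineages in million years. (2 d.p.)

6.06

The sequences differ at 23 of 46 sites, so p = 23/46 = 0.5.
d = −(3/4) ln(1 − 4p/3) = −0.75 ln(1 − 0.666667) = −0.75 ln(0.333333)
  = −0.75 × (-1.098613) = 0.823960 substitutions/site.
Under a molecular clock d = 2μt, so t = d/(2μ) = 0.823960 / (2 × 6.8 × 10^-8) = 6.06 million years.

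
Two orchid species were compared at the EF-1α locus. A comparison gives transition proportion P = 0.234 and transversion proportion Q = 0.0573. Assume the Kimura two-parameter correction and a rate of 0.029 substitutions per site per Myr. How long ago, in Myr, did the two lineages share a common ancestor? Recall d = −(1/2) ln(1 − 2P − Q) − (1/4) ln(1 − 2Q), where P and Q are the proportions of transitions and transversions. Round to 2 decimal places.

Under the Kimura two-parameter model, d = −½ ln(1 − 2P − Q) − ¼ ln(1 − 2Q).
1 − 2P − Q = 0.4747, giving −½ ln(0.4747) = 0.372536.
1 − 2Q = 0.8854, giving −¼ ln(0.8854) = 0.030429.
d = 0.372536 + 0.030429 = 0.402965.
Under a molecular clock d = 2μt, so t = d/(2μ) = 0.402965 / (2 × 0.029) = 6.95 Myr.

6.95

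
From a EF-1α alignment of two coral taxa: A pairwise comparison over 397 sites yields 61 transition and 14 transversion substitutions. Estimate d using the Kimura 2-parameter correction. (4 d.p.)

0.2280

P = 61/397 ≈ 0.153652 and Q = 14/397 ≈ 0.035264.
Under the Kimura two-parameter model, d = −½ ln(1 − 2P − Q) − ¼ ln(1 − 2Q).
1 − 2P − Q = 0.657432, giving −½ ln(0.657432) = 0.209707.
1 − 2Q = 0.929472, giving −¼ ln(0.929472) = 0.018285.
d = 0.209707 + 0.018285 = 0.227992.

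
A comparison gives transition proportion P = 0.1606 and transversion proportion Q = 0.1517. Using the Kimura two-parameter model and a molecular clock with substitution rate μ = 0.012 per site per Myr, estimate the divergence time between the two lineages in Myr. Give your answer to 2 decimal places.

17.11

Under the Kimura two-parameter model, d = −½ ln(1 − 2P − Q) − ¼ ln(1 − 2Q).
1 − 2P − Q = 0.5271, giving −½ ln(0.5271) = 0.320182.
1 − 2Q = 0.6966, giving −¼ ln(0.6966) = 0.090386.
d = 0.320182 + 0.090386 = 0.410568.
Under a molecular clock d = 2μt, so t = d/(2μ) = 0.410568 / (2 × 0.012) = 17.11 Myr.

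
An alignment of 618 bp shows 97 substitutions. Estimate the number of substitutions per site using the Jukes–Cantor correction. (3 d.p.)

p = 97/618 ≈ 0.156958.
d = −(3/4) ln(1 − 4p/3) = −0.75 ln(1 − 0.209277) = −0.75 ln(0.790723)
  = −0.75 × (-0.234808) = 0.176106 substitutions/site.

0.176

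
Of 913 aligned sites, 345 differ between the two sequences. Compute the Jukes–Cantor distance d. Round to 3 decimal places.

0.526

p = 345/913 ≈ 0.377875.
d = −(3/4) ln(1 − 4p/3) = −0.75 ln(1 − 0.503833) = −0.75 ln(0.496167)
  = −0.75 × (-0.700843) = 0.525632 substitutions/site.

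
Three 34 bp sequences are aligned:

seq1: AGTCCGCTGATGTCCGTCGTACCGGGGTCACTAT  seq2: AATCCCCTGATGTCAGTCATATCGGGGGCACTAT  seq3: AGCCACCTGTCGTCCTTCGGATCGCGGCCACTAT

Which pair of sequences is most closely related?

seq1–seq2: 6/34 differ, p = 0.176, d = 0.201.
seq1–seq3: 10/34 differ, p = 0.294, d = 0.373.
seq2–seq3: 11/34 differ, p = 0.324, d = 0.423.
The smallest distance is between seq1 and seq2.

seq1 and seq2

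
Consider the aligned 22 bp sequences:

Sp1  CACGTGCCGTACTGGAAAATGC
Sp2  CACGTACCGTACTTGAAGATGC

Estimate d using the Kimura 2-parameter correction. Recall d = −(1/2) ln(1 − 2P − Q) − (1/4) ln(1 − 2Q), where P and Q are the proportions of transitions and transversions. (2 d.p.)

0.15

Of 22 sites, 2 differences are transitions and 1 are transversions, so P = 2/22 ≈ 0.090909 and Q = 1/22 ≈ 0.045455.
Under the Kimura two-parameter model, d = −½ ln(1 − 2P − Q) − ¼ ln(1 − 2Q).
1 − 2P − Q = 0.772727, giving −½ ln(0.772727) = 0.128915.
1 − 2Q = 0.90909, giving −¼ ln(0.90909) = 0.023828.
d = 0.128915 + 0.023828 = 0.152743.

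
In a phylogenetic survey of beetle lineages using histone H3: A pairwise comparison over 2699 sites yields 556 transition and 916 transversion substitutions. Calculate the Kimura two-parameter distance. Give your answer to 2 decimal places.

0.98

P = 556/2699 ≈ 0.206002 and Q = 916/2699 ≈ 0.339385.
Under the Kimura two-parameter model, d = −½ ln(1 − 2P − Q) − ¼ ln(1 − 2Q).
1 − 2P − Q = 0.248611, giving −½ ln(0.248611) = 0.695933.
1 − 2Q = 0.32123, giving −¼ ln(0.32123) = 0.283899.
d = 0.695933 + 0.283899 = 0.979832.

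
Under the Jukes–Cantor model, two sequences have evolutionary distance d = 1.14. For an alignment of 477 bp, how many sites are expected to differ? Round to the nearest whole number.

280

Invert JC69: p = (3/4)(1 − e^(−4d/3)) = 0.75 × (1 − e^(-1.52)) = 0.75 × (1 − 0.218712) = 0.585966.
Expected differing sites = pL ≈ 0.585966 × 477 = 279.505782 ≈ 280.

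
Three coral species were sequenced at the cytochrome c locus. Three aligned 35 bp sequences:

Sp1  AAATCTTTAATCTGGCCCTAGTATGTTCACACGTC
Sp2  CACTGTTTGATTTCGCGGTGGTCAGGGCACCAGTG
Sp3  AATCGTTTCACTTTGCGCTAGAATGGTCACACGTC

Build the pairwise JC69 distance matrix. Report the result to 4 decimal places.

Sp1–Sp2: 16/35 sites differ → p ≈ 0.457143, d = −0.75 ln(1 − 0.609524) = 0.705292 ≈ 0.7053.
Sp1–Sp3: 10/35 sites differ → p ≈ 0.285714, d = −0.75 ln(1 − 0.380952) = 0.359679 ≈ 0.3597.
Sp2–Sp3: 15/35 sites differ → p ≈ 0.428571, d = −0.75 ln(1 − 0.571428) = 0.635472 ≈ 0.6355.

d(Sp1,Sp2) = 0.7053, d(Sp1,Sp3) = 0.3597, d(Sp2,Sp3) = 0.6355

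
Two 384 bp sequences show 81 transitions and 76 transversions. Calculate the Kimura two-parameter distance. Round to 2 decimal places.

0.61

P = 81/384 ≈ 0.210938 and Q = 76/384 ≈ 0.197917.
Under the Kimura two-parameter model, d = −½ ln(1 − 2P − Q) − ¼ ln(1 − 2Q).
1 − 2P − Q = 0.380207, giving −½ ln(0.380207) = 0.483520.
1 − 2Q = 0.604166, giving −¼ ln(0.604166) = 0.125977.
d = 0.483520 + 0.125977 = 0.609497.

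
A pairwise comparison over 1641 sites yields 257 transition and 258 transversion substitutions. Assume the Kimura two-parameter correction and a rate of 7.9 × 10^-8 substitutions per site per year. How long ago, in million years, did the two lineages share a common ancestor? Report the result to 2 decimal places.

2.61

P = 257/1641 ≈ 0.156612 and Q = 258/1641 ≈ 0.157221.
Under the Kimura two-parameter model, d = −½ ln(1 − 2P − Q) − ¼ ln(1 − 2Q).
1 − 2P − Q = 0.529555, giving −½ ln(0.529555) = 0.317859.
1 − 2Q = 0.685558, giving −¼ ln(0.685558) = 0.094381.
d = 0.317859 + 0.094381 = 0.412240.
Under a molecular clock d = 2μt, so t = d/(2μ) = 0.412240 / (2 × 7.9 × 10^-8) = 2.61 million years.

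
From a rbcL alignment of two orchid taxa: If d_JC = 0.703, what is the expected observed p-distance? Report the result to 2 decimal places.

0.46

p = (3/4)(1 − e^(−4d/3)) = 0.75 × (1 − e^(-0.937333)) = 0.75 × (1 − 0.391671) = 0.456247.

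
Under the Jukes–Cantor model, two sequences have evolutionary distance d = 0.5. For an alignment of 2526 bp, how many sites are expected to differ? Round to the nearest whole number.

Invert JC69: p = (3/4)(1 − e^(−4d/3)) = 0.75 × (1 − e^(-0.666667)) = 0.75 × (1 − 0.513417) = 0.364937.
Expected differing sites = pL ≈ 0.364937 × 2526 = 921.830862 ≈ 922.

922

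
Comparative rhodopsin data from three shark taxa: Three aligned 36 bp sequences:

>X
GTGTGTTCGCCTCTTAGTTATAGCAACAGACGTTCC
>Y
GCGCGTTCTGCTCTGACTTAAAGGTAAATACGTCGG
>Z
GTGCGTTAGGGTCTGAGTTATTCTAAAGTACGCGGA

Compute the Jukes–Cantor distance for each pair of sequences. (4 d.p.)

X–Y: 14/36 sites differ → p ≈ 0.388889, d = −0.75 ln(1 − 0.518519) = 0.548166 ≈ 0.5482.
X–Z: 15/36 sites differ → p ≈ 0.416667, d = −0.75 ln(1 − 0.555556) = 0.608198 ≈ 0.6082.
Y–Z: 14/36 sites differ → p ≈ 0.388889, d = −0.75 ln(1 − 0.518519) = 0.548166 ≈ 0.5482.

d(X,Y) = 0.5482, d(X,Z) = 0.6082, d(Y,Z) = 0.5482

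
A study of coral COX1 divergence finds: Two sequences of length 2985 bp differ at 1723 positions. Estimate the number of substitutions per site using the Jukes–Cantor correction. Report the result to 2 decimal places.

1.10

p = 1723/2985 ≈ 0.577219.
d = −(3/4) ln(1 − 4p/3) = −0.75 ln(1 − 0.769625) = −0.75 ln(0.230375)
  = −0.75 × (-1.468047) = 1.101035 substitutions/site.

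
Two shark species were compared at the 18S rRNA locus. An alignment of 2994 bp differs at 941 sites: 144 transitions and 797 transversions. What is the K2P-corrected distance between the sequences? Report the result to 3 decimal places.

0.415

P = 144/2994 ≈ 0.048096 and Q = 797/2994 ≈ 0.266199.
Under the Kimura two-parameter model, d = −½ ln(1 − 2P − Q) − ¼ ln(1 − 2Q).
1 − 2P − Q = 0.637609, giving −½ ln(0.637609) = 0.225015.
1 − 2Q = 0.467602, giving −¼ ln(0.467602) = 0.190034.
d = 0.225015 + 0.190034 = 0.415049.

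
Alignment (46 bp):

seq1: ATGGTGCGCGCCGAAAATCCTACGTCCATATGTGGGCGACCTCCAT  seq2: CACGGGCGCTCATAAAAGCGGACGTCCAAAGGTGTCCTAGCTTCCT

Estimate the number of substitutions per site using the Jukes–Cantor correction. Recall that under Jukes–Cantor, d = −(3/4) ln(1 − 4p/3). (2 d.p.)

The sequences differ at 18 of 46 sites, so p = 18/46 ≈ 0.391304.
d = −(3/4) ln(1 − 4p/3) = −0.75 ln(1 − 0.521739) = −0.75 ln(0.478261)
  = −0.75 × (-0.737599) = 0.553199 substitutions/site.

0.55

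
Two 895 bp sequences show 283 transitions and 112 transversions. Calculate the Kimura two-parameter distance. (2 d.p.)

P = 283/895 ≈ 0.316201 and Q = 112/895 ≈ 0.12514.
Under the Kimura two-parameter model, d = −½ ln(1 − 2P − Q) − ¼ ln(1 − 2Q).
1 − 2P − Q = 0.242458, giving −½ ln(0.242458) = 0.708463.
1 − 2Q = 0.74972, giving −¼ ln(0.74972) = 0.072014.
d = 0.708463 + 0.072014 = 0.780477.

0.78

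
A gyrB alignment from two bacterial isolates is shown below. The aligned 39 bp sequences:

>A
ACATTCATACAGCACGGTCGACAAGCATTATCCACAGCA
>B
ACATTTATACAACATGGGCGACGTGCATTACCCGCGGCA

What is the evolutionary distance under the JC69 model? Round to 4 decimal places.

The sequences differ at 9 of 39 sites (6, 12, 15, 18, 23, 24, 31, 34, 36), so p = 9/39 ≈ 0.230769.
d = −(3/4) ln(1 − 4p/3) = −0.75 ln(1 − 0.307692) = −0.75 ln(0.692308)
  = −0.75 × (-0.367724) = 0.275793 substitutions/site.

0.2758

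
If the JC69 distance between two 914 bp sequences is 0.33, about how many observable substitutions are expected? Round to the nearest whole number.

Invert JC69: p = (3/4)(1 − e^(−4d/3)) = 0.75 × (1 − e^(-0.44)) = 0.75 × (1 − 0.644036) = 0.266973.
Expected differing sites = pL ≈ 0.266973 × 914 = 244.013322 ≈ 244.

244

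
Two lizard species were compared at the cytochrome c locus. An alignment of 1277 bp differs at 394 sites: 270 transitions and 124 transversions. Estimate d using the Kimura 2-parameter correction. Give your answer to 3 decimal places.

P = 270/1277 ≈ 0.211433 and Q = 124/1277 ≈ 0.097103.
Under the Kimura two-parameter model, d = −½ ln(1 − 2P − Q) − ¼ ln(1 − 2Q).
1 − 2P − Q = 0.480031, giving −½ ln(0.480031) = 0.366952.
1 − 2Q = 0.805794, giving −¼ ln(0.805794) = 0.053982.
d = 0.366952 + 0.053982 = 0.420934.

0.421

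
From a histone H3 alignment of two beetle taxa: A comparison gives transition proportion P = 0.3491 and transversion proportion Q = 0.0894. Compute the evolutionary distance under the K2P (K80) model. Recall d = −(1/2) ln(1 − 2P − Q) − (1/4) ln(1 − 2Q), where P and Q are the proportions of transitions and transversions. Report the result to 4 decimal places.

Under the Kimura two-parameter model, d = −½ ln(1 − 2P − Q) − ¼ ln(1 − 2Q).
1 − 2P − Q = 0.2124, giving −½ ln(0.2124) = 0.774642.
1 − 2Q = 0.8212, giving −¼ ln(0.8212) = 0.049247.
d = 0.774642 + 0.049247 = 0.823889.

0.8239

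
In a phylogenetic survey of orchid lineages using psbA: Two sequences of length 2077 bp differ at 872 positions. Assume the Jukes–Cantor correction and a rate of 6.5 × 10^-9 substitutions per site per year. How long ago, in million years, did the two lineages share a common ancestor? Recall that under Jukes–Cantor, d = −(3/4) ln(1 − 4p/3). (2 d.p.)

p = 872/2077 ≈ 0.419836.
d = −(3/4) ln(1 − 4p/3) = −0.75 ln(1 − 0.559781) = −0.75 ln(0.440219)
  = −0.75 × (-0.820483) = 0.615362 substitutions/site.
Under a molecular clock d = 2μt, so t = d/(2μ) = 0.615362 / (2 × 6.5 × 10^-9) = 47.34 million years.

47.34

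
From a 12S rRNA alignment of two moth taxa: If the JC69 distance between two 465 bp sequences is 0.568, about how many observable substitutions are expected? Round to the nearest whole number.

Invert JC69: p = (3/4)(1 − e^(−4d/3)) = 0.75 × (1 − e^(-0.757333)) = 0.75 × (1 − 0.468915) = 0.398314.
Expected differing sites = pL ≈ 0.398314 × 465 = 185.21601 ≈ 185.

185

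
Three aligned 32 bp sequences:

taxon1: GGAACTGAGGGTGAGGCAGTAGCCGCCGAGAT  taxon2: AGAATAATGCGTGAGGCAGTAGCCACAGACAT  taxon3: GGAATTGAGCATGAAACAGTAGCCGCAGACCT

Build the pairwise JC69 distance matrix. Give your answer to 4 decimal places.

taxon1–taxon2: 9/32 sites differ → p = 0.28125, d = −0.75 ln(1 − 0.375) = 0.352503 ≈ 0.3525.
taxon1–taxon3: 8/32 sites differ → p = 0.25, d = −0.75 ln(1 − 0.333333) = 0.304098 ≈ 0.3041.
taxon2–taxon3: 9/32 sites differ → p = 0.28125, d = −0.75 ln(1 − 0.375) = 0.352503 ≈ 0.3525.

d(taxon1,taxon2) = 0.3525, d(taxon1,taxon3) = 0.3041, d(taxon2,taxon3) = 0.3525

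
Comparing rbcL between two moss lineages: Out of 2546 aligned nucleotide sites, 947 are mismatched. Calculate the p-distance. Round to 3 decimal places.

0.372

p = 947/2546 = 0.371956… ≈ 0.372 (to 3 d.p.).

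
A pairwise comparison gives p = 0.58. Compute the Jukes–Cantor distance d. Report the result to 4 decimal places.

d = −(3/4) ln(1 − 4p/3) = −0.75 ln(1 − 0.773333) = −0.75 ln(0.226667)
  = −0.75 × (-1.484273) = 1.113205 substitutions/site.

1.1132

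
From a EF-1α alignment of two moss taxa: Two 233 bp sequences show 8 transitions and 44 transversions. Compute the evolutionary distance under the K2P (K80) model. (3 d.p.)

0.267

P = 8/233 ≈ 0.034335 and Q = 44/233 ≈ 0.188841.
Under the Kimura two-parameter model, d = −½ ln(1 − 2P − Q) − ¼ ln(1 − 2Q).
1 − 2P − Q = 0.742489, giving −½ ln(0.742489) = 0.148874.
1 − 2Q = 0.622318, giving −¼ ln(0.622318) = 0.118576.
d = 0.148874 + 0.118576 = 0.267450.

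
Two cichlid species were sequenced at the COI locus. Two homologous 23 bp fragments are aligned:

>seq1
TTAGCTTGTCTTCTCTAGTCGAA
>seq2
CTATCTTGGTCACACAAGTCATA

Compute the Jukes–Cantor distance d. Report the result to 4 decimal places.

0.6501

The sequences differ at 10 of 23 sites (1, 4, 9, 10, 11, 12, 14, 16, 21, 22), so p = 10/23 ≈ 0.434783.
d = −(3/4) ln(1 − 4p/3) = −0.75 ln(1 − 0.579711) = −0.75 ln(0.420289)
  = −0.75 × (-0.866813) = 0.650110 substitutions/site.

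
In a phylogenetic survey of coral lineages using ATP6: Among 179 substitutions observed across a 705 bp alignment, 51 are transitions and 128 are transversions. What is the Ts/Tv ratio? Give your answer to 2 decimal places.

R = 51/128 = 0.398437… ≈ 0.40 (to 2 d.p.).

0.40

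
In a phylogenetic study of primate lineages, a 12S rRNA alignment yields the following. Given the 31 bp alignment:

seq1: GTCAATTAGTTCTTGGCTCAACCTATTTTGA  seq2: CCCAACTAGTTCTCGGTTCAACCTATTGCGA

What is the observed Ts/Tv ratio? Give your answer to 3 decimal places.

2.500

Transitions are A↔G and C↔T; transversions are all other mismatches.
Transitions: 5. Transversions: 2.
R = 5/2 = 2.500.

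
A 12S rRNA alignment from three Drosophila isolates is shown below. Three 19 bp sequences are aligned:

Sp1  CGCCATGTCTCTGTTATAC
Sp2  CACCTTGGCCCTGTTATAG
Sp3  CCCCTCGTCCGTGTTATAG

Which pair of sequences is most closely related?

Sp1–Sp2: 5/19 differ, p = 0.263, d = 0.324.
Sp1–Sp3: 6/19 differ, p = 0.316, d = 0.410.
Sp2–Sp3: 4/19 differ, p = 0.211, d = 0.247.
The smallest distance is between Sp2 and Sp3.

Sp2 and Sp3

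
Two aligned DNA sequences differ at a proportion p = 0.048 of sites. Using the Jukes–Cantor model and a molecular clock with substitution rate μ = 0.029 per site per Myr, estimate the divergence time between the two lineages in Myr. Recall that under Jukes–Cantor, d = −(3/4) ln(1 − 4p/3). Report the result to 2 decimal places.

d = −(3/4) ln(1 − 4p/3) = −0.75 ln(1 − 0.064) = −0.75 ln(0.936)
  = −0.75 × (-0.066140) = 0.049605 substitutions/site.
Under a molecular clock d = 2μt, so t = d/(2μ) = 0.049605 / (2 × 0.029) = 0.86 Myr.

0.86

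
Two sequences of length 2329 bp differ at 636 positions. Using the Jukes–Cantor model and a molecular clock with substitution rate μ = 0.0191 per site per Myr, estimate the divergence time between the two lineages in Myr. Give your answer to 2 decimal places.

8.89

p = 636/2329 ≈ 0.273079.
d = −(3/4) ln(1 − 4p/3) = −0.75 ln(1 − 0.364105) = −0.75 ln(0.635895)
  = −0.75 × (-0.452722) = 0.339542 substitutions/site.
Under a molecular clock d = 2μt, so t = d/(2μ) = 0.339542 / (2 × 0.0191) = 8.89 Myr.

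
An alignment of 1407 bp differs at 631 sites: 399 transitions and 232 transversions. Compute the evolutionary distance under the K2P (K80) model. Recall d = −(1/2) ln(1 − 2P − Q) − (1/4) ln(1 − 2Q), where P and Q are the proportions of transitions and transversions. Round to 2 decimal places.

0.76

P = 399/1407 ≈ 0.283582 and Q = 232/1407 ≈ 0.16489.
Under the Kimura two-parameter model, d = −½ ln(1 − 2P − Q) − ¼ ln(1 − 2Q).
1 − 2P − Q = 0.267946, giving −½ ln(0.267946) = 0.658485.
1 − 2Q = 0.67022, giving −¼ ln(0.67022) = 0.100037.
d = 0.658485 + 0.100037 = 0.758522.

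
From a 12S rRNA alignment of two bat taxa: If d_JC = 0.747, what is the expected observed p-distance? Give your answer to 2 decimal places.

0.47

p = (3/4)(1 − e^(−4d/3)) = 0.75 × (1 − e^(-0.996)) = 0.75 × (1 − 0.369354) = 0.472985.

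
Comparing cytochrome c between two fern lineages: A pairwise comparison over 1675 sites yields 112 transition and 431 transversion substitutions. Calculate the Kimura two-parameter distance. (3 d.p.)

P = 112/1675 ≈ 0.066866 and Q = 431/1675 ≈ 0.257313.
Under the Kimura two-parameter model, d = −½ ln(1 − 2P − Q) − ¼ ln(1 − 2Q).
1 − 2P − Q = 0.608955, giving −½ ln(0.608955) = 0.248005.
1 − 2Q = 0.485374, giving −¼ ln(0.485374) = 0.180709.
d = 0.248005 + 0.180709 = 0.428714.

0.429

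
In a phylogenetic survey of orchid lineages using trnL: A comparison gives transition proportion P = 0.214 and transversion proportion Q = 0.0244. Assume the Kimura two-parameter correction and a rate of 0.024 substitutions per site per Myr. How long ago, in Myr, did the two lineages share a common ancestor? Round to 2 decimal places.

Under the Kimura two-parameter model, d = −½ ln(1 − 2P − Q) − ¼ ln(1 − 2Q).
1 − 2P − Q = 0.5476, giving −½ ln(0.5476) = 0.301105.
1 − 2Q = 0.9512, giving −¼ ln(0.9512) = 0.012508.
d = 0.301105 + 0.012508 = 0.313613.
Under a molecular clock d = 2μt, so t = d/(2μ) = 0.313613 / (2 × 0.024) = 6.53 Myr.

6.53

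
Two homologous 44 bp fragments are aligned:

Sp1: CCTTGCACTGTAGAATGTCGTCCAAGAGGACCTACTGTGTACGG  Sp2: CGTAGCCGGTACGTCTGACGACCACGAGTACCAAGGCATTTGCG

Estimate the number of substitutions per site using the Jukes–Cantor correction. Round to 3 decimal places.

0.895

The sequences differ at 23 of 44 sites, so p = 23/44 ≈ 0.522727.
d = −(3/4) ln(1 − 4p/3) = −0.75 ln(1 − 0.696969) = −0.75 ln(0.303031)
  = −0.75 × (-1.193920) = 0.895440 substitutions/site.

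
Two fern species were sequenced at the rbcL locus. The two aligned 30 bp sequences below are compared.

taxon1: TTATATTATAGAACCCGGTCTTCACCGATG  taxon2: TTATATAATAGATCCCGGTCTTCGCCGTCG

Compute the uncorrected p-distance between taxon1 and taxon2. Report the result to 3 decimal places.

The sequences differ at 5 of 30 positions (sites 7, 13, 24, 28, 29).
p = 5/30 = 0.166666… ≈ 0.167 (to 3 d.p.).

0.167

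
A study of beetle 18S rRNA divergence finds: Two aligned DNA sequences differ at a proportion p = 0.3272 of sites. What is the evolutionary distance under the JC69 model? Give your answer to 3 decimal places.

0.430

d = −(3/4) ln(1 − 4p/3) = −0.75 ln(1 − 0.436267) = −0.75 ln(0.563733)
  = −0.75 × (-0.573175) = 0.429881 substitutions/site.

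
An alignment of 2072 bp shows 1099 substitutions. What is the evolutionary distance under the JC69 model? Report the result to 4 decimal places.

0.9212

p = 1099/2072 ≈ 0.530405.
d = −(3/4) ln(1 − 4p/3) = −0.75 ln(1 − 0.707207) = −0.75 ln(0.292793)
  = −0.75 × (-1.228289) = 0.921217 substitutions/site.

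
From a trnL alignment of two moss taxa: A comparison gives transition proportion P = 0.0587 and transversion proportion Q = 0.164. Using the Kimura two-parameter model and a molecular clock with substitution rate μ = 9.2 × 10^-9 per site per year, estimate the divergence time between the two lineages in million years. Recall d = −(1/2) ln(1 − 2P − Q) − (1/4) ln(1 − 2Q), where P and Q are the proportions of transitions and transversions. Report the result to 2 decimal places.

14.38

Under the Kimura two-parameter model, d = −½ ln(1 − 2P − Q) − ¼ ln(1 − 2Q).
1 − 2P − Q = 0.7186, giving −½ ln(0.7186) = 0.165225.
1 − 2Q = 0.672, giving −¼ ln(0.672) = 0.099374.
d = 0.165225 + 0.099374 = 0.264599.
Under a molecular clock d = 2μt, so t = d/(2μ) = 0.264599 / (2 × 9.2 × 10^-9) = 14.38 million years.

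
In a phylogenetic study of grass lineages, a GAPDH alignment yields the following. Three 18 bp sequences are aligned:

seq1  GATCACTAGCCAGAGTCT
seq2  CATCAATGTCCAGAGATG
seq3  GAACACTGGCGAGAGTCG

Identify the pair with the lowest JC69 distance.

seq1–seq2: 7/18 differ, p = 0.389, d = 0.548.
seq1–seq3: 4/18 differ, p = 0.222, d = 0.264.
seq2–seq3: 7/18 differ, p = 0.389, d = 0.548.
The smallest distance is between seq1 and seq3.

seq1 and seq3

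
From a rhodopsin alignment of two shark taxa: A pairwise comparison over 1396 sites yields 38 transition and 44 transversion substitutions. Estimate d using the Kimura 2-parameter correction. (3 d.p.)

P = 38/1396 ≈ 0.027221 and Q = 44/1396 ≈ 0.031519.
Under the Kimura two-parameter model, d = −½ ln(1 − 2P − Q) − ¼ ln(1 − 2Q).
1 − 2P − Q = 0.914039, giving −½ ln(0.914039) = 0.044941.
1 − 2Q = 0.936962, giving −¼ ln(0.936962) = 0.016278.
d = 0.044941 + 0.016278 = 0.061219.

0.061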